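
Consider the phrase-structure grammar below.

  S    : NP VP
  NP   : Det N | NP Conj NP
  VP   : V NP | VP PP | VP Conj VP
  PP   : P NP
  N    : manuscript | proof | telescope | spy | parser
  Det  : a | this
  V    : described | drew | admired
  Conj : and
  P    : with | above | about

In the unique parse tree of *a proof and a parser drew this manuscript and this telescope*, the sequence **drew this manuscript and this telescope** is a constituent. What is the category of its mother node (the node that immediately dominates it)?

[S [NP [NP [Det a] [N proof]] [Conj and] [NP [Det a] [N parser]]] [VP [V drew] [NP [NP [Det this] [N manuscript]] [Conj and] [NP [Det this] [N telescope]]]]]
The span 'drew this manuscript and this telescope' is the VP node built by VP → V NP.
Its mother is the S built by S → NP VP.

S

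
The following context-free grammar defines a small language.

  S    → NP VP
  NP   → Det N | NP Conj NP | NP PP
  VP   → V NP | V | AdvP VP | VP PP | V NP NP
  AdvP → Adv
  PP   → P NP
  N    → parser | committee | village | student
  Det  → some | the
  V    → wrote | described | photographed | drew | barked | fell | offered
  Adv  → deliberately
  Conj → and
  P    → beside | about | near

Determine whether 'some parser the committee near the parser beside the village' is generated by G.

For S → NP VP, the only prefix that parses as NP is 'some parser', but the remainder 'the committee near the parser beside the village' is not a VP under these rules.

Ungrammatical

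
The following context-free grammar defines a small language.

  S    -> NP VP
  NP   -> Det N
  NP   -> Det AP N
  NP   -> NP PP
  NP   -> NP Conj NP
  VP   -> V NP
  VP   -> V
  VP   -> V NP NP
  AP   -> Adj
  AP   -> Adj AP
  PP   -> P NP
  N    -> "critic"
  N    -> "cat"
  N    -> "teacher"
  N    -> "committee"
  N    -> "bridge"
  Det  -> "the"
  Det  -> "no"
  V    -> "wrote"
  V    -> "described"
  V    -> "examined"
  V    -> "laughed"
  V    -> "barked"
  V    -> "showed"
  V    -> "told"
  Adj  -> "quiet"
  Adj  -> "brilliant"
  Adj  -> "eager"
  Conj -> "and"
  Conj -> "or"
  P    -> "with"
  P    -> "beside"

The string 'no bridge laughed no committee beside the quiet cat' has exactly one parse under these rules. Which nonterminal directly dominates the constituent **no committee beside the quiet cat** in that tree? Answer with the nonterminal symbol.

S
  NP
    Det: no
    N: bridge
  VP
    V: laughed
    NP
      NP
        Det: no
        N: committee
      PP
        P: beside
        NP
          Det: the
          AP
            Adj: quiet
          N: cat
The span 'no committee beside the quiet cat' is the NP node built by NP → NP PP.
Its mother is the VP built by VP → V NP.

VP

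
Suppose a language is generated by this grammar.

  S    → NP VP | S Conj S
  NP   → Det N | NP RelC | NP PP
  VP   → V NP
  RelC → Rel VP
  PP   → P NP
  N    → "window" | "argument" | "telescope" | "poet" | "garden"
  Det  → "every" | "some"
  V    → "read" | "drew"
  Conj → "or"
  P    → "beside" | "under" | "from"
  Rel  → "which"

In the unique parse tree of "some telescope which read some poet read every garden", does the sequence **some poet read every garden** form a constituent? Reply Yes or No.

No

[S [NP [NP [Det some] [N telescope]] [RelC [Rel which] [VP [V read] [NP [Det some] [N poet]]]]] [VP [V read] [NP [Det every] [N garden]]]]
The smallest constituent containing 'some poet read every garden' is the S spanning 'some telescope which read some poet read every garden'; no single node in the tree dominates exactly the given words.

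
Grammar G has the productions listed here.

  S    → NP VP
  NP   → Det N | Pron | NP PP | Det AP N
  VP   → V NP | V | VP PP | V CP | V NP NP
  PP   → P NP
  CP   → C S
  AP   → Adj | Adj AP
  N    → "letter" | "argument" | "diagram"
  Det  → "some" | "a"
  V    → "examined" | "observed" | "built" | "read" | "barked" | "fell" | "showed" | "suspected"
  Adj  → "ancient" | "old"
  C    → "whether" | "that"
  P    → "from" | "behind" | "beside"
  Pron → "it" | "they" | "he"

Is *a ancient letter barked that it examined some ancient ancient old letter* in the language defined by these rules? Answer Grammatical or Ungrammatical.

Grammatical

[S [NP [Det a] [AP [Adj ancient]] [N letter]] [VP [V barked] [CP [C that] [S [NP [Pron it]] [VP [V examined] [NP [Det some] [AP [Adj ancient] [AP [Adj ancient] [AP [Adj old]]]] [N letter]]]]]]]
Every word is introduced by a lexical rule and the phrasal rules combine the resulting categories into a single S.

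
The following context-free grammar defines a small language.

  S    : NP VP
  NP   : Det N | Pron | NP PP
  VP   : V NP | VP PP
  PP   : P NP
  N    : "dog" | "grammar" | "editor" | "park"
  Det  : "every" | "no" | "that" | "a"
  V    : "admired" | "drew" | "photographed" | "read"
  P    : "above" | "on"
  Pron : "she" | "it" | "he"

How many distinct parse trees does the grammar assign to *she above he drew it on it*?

2

The two bracketings:
[S [NP [NP [Pron she]] [PP [P above] [NP [Pron he]]]] [VP [V drew] [NP [NP [Pron it]] [PP [P on] [NP [Pron it]]]]]]
[S [NP [NP [Pron she]] [PP [P above] [NP [Pron he]]]] [VP [VP [V drew] [NP [Pron it]]] [PP [P on] [NP [Pron it]]]]]
The difference turns on whether VP → VP PP is used at the relevant span, versus an alternative expansion of VP.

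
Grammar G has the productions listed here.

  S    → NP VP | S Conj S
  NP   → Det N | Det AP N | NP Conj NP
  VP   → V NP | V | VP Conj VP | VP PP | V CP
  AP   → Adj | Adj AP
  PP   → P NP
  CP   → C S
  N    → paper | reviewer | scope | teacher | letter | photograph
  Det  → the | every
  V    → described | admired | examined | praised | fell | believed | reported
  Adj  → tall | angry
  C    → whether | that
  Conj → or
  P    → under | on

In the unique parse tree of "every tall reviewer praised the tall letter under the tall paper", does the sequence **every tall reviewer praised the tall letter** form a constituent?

[S [NP [Det every] [AP [Adj tall]] [N reviewer]] [VP [VP [V praised] [NP [Det the] [AP [Adj tall]] [N letter]]] [PP [P under] [NP [Det the] [AP [Adj tall]] [N paper]]]]]
The smallest constituent containing 'every tall reviewer praised the tall letter' is the S spanning 'every tall reviewer praised the tall letter under the tall paper'; no single node in the tree dominates exactly the given words.

No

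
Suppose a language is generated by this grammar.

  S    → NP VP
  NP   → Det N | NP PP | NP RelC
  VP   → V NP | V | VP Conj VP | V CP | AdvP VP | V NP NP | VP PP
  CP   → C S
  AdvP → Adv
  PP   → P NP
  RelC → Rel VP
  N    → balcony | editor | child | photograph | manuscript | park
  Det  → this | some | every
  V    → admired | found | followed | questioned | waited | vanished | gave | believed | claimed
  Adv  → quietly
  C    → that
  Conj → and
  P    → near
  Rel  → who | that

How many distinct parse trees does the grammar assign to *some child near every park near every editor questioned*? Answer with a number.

The two bracketings:
[S [NP [NP [Det some] [N child]] [PP [P near] [NP [NP [Det every] [N park]] [PP [P near] [NP [Det every] [N editor]]]]]] [VP [V questioned]]]
[S [NP [NP [NP [Det some] [N child]] [PP [P near] [NP [Det every] [N park]]]] [PP [P near] [NP [Det every] [N editor]]]] [VP [V questioned]]]
The trees differ in how a recursive rule is bracketed over the same span.

2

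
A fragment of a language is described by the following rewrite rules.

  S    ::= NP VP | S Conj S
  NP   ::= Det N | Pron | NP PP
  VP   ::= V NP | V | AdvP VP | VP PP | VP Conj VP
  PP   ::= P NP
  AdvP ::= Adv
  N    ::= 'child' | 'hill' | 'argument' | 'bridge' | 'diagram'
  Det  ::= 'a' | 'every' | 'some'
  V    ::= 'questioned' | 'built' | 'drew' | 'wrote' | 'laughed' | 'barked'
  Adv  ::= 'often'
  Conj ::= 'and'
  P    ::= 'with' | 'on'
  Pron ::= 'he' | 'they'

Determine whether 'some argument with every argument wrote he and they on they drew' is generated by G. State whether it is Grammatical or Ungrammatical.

[S [S [NP [NP [Det some] [N argument]] [PP [P with] [NP [Det every] [N argument]]]] [VP [V wrote] [NP [Pron he]]]] [Conj and] [S [NP [NP [Pron they]] [PP [P on] [NP [Pron they]]]] [VP [V drew]]]]
Every word is introduced by a lexical rule and the phrasal rules combine the resulting categories into a single S.

Grammatical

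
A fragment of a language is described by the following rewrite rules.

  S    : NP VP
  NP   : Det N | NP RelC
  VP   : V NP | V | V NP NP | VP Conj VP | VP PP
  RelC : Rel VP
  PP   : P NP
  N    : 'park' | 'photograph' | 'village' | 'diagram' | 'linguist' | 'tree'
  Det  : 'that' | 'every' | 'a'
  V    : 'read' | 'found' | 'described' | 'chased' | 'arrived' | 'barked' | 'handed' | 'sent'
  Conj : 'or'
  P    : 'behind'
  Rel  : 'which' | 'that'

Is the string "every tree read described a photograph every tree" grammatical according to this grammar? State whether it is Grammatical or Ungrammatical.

Ungrammatical

For S → NP VP, the only prefix that parses as NP is 'every tree', but the remainder 'read described a photograph every tree' is not a VP under these rules.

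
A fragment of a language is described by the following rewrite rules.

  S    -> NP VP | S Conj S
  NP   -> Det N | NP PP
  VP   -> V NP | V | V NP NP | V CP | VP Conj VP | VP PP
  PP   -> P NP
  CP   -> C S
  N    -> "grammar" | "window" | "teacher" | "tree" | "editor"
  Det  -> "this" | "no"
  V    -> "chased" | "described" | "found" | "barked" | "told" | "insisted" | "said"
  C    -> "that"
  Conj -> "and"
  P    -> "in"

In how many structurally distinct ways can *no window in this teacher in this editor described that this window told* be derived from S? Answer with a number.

The two bracketings:
[S [NP [NP [Det no] [N window]] [PP [P in] [NP [NP [Det this] [N teacher]] [PP [P in] [NP [Det this] [N editor]]]]]] [VP [V described] [CP [C that] [S [NP [Det this] [N window]] [VP [V told]]]]]]
[S [NP [NP [NP [Det no] [N window]] [PP [P in] [NP [Det this] [N teacher]]]] [PP [P in] [NP [Det this] [N editor]]]] [VP [V described] [CP [C that] [S [NP [Det this] [N window]] [VP [V told]]]]]]
The trees differ in how a recursive rule is bracketed over the same span.

2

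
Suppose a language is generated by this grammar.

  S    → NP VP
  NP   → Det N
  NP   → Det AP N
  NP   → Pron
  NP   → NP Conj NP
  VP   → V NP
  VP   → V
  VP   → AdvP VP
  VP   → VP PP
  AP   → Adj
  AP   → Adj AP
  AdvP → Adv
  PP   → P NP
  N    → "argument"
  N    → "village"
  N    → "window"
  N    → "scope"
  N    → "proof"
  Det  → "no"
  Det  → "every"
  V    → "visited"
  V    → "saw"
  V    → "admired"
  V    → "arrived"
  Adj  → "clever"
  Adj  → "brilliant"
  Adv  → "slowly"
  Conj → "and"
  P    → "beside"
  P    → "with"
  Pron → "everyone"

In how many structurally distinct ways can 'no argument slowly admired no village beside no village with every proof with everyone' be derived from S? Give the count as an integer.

Two of the 4 distinct bracketings:
[S [NP [Det no] [N argument]] [VP [AdvP [Adv slowly]] [VP [VP [VP [VP [V admired] [NP [Det no] [N village]]] [PP [P beside] [NP [Det no] [N village]]]] [PP [P with] [NP [Det every] [N proof]]]] [PP [P with] [NP [Pron everyone]]]]]]
[S [NP [Det no] [N argument]] [VP [VP [AdvP [Adv slowly]] [VP [VP [VP [V admired] [NP [Det no] [N village]]] [PP [P beside] [NP [Det no] [N village]]]] [PP [P with] [NP [Det every] [N proof]]]]] [PP [P with] [NP [Pron everyone]]]]]
The trees differ in how a recursive rule is bracketed over the same span.

4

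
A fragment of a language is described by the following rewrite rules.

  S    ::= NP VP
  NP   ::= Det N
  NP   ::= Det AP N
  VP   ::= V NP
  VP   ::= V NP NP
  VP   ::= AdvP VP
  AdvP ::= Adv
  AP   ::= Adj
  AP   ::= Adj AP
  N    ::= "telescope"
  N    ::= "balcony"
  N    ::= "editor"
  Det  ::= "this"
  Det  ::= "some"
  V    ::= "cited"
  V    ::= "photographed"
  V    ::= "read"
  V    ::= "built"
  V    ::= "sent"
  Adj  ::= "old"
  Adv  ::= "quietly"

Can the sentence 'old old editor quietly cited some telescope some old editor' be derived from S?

For S → NP VP, no prefix of the string parses as an NP.

Ungrammatical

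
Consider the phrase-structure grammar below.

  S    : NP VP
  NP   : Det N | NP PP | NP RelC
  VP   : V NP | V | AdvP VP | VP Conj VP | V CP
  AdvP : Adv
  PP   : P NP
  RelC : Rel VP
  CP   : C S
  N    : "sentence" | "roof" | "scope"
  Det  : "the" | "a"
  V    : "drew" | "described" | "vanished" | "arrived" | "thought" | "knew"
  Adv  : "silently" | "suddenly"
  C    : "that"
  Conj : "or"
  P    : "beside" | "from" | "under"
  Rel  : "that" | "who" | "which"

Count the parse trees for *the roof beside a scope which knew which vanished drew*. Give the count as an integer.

Two of the 3 distinct bracketings:
[S [NP [NP [Det the] [N roof]] [PP [P beside] [NP [NP [NP [Det a] [N scope]] [RelC [Rel which] [VP [V knew]]]] [RelC [Rel which] [VP [V vanished]]]]]] [VP [V drew]]]
[S [NP [NP [NP [Det the] [N roof]] [PP [P beside] [NP [NP [Det a] [N scope]] [RelC [Rel which] [VP [V knew]]]]]] [RelC [Rel which] [VP [V vanished]]]] [VP [V drew]]]
The trees differ in how a recursive rule is bracketed over the same span.

3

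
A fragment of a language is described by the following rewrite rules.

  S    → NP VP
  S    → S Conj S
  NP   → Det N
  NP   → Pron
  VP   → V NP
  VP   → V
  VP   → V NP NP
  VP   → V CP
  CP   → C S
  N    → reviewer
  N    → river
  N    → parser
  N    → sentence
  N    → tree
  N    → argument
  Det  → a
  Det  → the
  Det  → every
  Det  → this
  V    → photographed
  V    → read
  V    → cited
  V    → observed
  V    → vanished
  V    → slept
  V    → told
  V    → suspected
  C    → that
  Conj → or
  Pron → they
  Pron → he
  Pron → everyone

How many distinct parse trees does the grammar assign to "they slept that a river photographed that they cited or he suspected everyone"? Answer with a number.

Two of the 3 distinct bracketings:
[S [NP [Pron they]] [VP [V slept] [CP [C that] [S [NP [Det a] [N river]] [VP [V photographed] [CP [C that] [S [S [NP [Pron they]] [VP [V cited]]] [Conj or] [S [NP [Pron he]] [VP [V suspected] [NP [Pron everyone]]]]]]]]]]]
[S [NP [Pron they]] [VP [V slept] [CP [C that] [S [S [NP [Det a] [N river]] [VP [V photographed] [CP [C that] [S [NP [Pron they]] [VP [V cited]]]]]] [Conj or] [S [NP [Pron he]] [VP [V suspected] [NP [Pron everyone]]]]]]]]
The trees differ in how a recursive rule is bracketed over the same span.

3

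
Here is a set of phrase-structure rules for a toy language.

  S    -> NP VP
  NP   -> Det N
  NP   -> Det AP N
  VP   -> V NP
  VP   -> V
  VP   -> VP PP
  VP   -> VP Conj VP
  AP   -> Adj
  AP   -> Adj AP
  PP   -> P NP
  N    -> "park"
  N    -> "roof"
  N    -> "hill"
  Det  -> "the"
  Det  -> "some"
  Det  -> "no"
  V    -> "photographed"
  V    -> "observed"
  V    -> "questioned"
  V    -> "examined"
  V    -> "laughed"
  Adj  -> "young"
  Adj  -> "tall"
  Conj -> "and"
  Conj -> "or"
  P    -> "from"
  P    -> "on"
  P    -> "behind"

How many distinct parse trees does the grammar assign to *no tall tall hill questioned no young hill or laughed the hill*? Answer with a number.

1

[S [NP [Det no] [AP [Adj tall] [AP [Adj tall]]] [N hill]] [VP [VP [V questioned] [NP [Det no] [AP [Adj young]] [N hill]]] [Conj or] [VP [V laughed] [NP [Det the] [N hill]]]]]
No rule offers an alternative attachment or grouping for any span, so this is the only derivation.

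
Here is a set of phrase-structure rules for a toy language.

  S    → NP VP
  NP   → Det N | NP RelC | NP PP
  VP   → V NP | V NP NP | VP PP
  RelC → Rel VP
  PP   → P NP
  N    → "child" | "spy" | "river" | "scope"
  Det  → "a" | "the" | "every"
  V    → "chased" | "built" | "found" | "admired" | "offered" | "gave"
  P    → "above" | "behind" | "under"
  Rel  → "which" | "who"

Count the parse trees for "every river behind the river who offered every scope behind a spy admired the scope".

7

Two of the 7 distinct bracketings:
[S [NP [NP [NP [Det every] [N river]] [PP [P behind] [NP [Det the] [N river]]]] [RelC [Rel who] [VP [V offered] [NP [NP [Det every] [N scope]] [PP [P behind] [NP [Det a] [N spy]]]]]]] [VP [V admired] [NP [Det the] [N scope]]]]
[S [NP [NP [NP [Det every] [N river]] [PP [P behind] [NP [Det the] [N river]]]] [RelC [Rel who] [VP [VP [V offered] [NP [Det every] [N scope]]] [PP [P behind] [NP [Det a] [N spy]]]]]] [VP [V admired] [NP [Det the] [N scope]]]]
The difference turns on whether VP → VP PP is used at the relevant span, versus an alternative expansion of VP.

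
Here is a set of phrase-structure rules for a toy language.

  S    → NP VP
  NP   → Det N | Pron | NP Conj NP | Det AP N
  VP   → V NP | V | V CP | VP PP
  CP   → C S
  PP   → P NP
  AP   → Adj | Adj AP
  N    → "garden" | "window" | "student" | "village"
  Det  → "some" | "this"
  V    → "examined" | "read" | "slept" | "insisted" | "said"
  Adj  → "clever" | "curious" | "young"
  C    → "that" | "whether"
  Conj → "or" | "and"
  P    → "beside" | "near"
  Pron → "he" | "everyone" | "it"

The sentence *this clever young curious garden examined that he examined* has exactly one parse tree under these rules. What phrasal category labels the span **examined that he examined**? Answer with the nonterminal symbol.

[S [NP [Det this] [AP [Adj clever] [AP [Adj young] [AP [Adj curious]]]] [N garden]] [VP [V examined] [CP [C that] [S [NP [Pron he]] [VP [V examined]]]]]]
The span 'examined that he examined' is the VP node built by VP → V CP.

VP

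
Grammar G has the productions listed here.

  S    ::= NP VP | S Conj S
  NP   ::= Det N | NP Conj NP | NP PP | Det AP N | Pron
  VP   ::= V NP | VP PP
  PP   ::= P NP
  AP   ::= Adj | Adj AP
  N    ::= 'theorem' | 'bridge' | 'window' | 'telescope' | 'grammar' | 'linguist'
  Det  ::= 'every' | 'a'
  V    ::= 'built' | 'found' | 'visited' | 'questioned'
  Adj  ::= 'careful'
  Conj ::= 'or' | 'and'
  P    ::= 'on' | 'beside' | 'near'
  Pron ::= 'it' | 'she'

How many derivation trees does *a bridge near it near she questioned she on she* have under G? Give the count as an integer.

4

Two of the 4 distinct bracketings:
[S [NP [NP [Det a] [N bridge]] [PP [P near] [NP [NP [Pron it]] [PP [P near] [NP [Pron she]]]]]] [VP [V questioned] [NP [NP [Pron she]] [PP [P on] [NP [Pron she]]]]]]
[S [NP [NP [Det a] [N bridge]] [PP [P near] [NP [NP [Pron it]] [PP [P near] [NP [Pron she]]]]]] [VP [VP [V questioned] [NP [Pron she]]] [PP [P on] [NP [Pron she]]]]]
The difference turns on whether VP → VP PP is used at the relevant span, versus an alternative expansion of VP.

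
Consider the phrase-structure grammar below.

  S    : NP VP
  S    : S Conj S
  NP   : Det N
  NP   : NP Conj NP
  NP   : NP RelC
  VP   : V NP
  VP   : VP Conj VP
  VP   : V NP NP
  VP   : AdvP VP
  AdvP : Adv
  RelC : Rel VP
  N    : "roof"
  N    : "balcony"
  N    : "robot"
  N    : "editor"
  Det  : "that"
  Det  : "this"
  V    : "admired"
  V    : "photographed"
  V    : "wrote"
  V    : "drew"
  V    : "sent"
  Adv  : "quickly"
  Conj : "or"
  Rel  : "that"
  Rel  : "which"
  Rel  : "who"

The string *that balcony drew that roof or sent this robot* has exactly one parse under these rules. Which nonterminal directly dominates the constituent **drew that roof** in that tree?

S
  NP
    Det: that
    N: balcony
  VP
    VP
      V: drew
      NP
        Det: that
        N: roof
    Conj: or
    VP
      V: sent
      NP
        Det: this
        N: robot
The span 'drew that roof' is the VP node built by VP → V NP.
Its mother is the VP built by VP → VP Conj VP.

VP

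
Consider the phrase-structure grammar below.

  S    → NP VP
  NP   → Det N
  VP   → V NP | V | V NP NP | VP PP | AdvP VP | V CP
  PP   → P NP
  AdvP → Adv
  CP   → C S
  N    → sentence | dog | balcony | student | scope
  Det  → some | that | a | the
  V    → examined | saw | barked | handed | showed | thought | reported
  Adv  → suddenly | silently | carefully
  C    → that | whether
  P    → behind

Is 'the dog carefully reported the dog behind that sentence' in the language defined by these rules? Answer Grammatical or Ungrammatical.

Grammatical

S
  NP
    Det: the
    N: dog
  VP
    VP
      AdvP
        Adv: carefully
      VP
        V: reported
        NP
          Det: the
          N: dog
    PP
      P: behind
      NP
        Det: that
        N: sentence
Each bracket corresponds to one application of a listed rule, so the string is derivable from S.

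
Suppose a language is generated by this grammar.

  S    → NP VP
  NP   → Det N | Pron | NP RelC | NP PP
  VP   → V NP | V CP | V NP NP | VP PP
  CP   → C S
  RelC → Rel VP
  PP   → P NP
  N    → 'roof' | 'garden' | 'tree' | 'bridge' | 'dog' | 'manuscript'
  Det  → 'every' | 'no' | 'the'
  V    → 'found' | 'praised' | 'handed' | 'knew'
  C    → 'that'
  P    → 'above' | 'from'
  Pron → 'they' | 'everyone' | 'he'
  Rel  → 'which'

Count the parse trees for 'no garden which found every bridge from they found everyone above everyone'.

Two of the 6 distinct bracketings:
[S [NP [NP [Det no] [N garden]] [RelC [Rel which] [VP [V found] [NP [NP [Det every] [N bridge]] [PP [P from] [NP [Pron they]]]]]]] [VP [V found] [NP [NP [Pron everyone]] [PP [P above] [NP [Pron everyone]]]]]]
[S [NP [NP [Det no] [N garden]] [RelC [Rel which] [VP [V found] [NP [NP [Det every] [N bridge]] [PP [P from] [NP [Pron they]]]]]]] [VP [VP [V found] [NP [Pron everyone]]] [PP [P above] [NP [Pron everyone]]]]]
The difference turns on whether VP → VP PP is used at the relevant span, versus an alternative expansion of VP.

6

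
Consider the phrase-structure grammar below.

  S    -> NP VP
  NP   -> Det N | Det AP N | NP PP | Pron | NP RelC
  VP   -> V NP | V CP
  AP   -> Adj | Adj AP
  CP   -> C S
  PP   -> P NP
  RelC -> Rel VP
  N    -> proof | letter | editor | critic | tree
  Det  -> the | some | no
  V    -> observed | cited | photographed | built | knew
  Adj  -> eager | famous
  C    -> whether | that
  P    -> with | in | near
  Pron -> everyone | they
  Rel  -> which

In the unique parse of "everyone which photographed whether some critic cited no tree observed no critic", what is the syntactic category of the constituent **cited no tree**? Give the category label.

S
  NP
    NP
      Pron: everyone
    RelC
      Rel: which
      VP
        V: photographed
        CP
          C: whether
          S
            NP
              Det: some
              N: critic
            VP
              V: cited
              NP
                Det: no
                N: tree
  VP
    V: observed
    NP
      Det: no
      N: critic
The span 'cited no tree' is the VP node built by VP → V NP.

VP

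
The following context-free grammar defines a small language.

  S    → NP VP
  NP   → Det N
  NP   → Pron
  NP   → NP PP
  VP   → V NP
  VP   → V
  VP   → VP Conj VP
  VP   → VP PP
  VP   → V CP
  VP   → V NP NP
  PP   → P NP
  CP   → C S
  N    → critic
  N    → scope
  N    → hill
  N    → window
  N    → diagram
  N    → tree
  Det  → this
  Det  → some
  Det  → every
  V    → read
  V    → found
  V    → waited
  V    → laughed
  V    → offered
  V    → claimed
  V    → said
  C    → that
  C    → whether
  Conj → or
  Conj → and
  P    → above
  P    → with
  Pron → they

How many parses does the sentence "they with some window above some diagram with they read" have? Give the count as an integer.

5

Two of the 5 distinct bracketings:
[S [NP [NP [Pron they]] [PP [P with] [NP [NP [Det some] [N window]] [PP [P above] [NP [NP [Det some] [N diagram]] [PP [P with] [NP [Pron they]]]]]]]] [VP [V read]]]
[S [NP [NP [Pron they]] [PP [P with] [NP [NP [NP [Det some] [N window]] [PP [P above] [NP [Det some] [N diagram]]]] [PP [P with] [NP [Pron they]]]]]] [VP [V read]]]
The trees differ in how a recursive rule is bracketed over the same span.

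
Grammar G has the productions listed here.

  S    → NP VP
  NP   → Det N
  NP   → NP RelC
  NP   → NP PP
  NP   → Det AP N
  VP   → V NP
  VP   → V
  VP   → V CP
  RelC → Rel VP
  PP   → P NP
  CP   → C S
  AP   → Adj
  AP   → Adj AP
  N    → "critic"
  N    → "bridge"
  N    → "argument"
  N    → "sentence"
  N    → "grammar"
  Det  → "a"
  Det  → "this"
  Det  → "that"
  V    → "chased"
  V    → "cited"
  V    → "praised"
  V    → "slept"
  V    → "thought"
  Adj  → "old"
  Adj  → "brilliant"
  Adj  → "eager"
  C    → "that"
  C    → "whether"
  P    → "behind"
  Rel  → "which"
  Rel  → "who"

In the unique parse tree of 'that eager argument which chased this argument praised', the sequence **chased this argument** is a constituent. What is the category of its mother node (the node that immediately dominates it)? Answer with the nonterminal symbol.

RelC

[S [NP [NP [Det that] [AP [Adj eager]] [N argument]] [RelC [Rel which] [VP [V chased] [NP [Det this] [N argument]]]]] [VP [V praised]]]
The span 'chased this argument' is the VP node built by VP → V NP.
Its mother is the RelC built by RelC → Rel VP.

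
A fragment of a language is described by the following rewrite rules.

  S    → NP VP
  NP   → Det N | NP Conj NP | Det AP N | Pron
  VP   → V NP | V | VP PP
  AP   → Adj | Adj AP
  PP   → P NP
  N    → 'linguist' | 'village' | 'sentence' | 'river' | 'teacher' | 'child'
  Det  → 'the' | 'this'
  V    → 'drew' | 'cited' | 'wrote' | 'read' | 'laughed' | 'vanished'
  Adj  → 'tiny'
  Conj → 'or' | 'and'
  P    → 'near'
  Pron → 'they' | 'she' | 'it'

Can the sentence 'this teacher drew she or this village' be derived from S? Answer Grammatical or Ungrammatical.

Grammatical

[S [NP [Det this] [N teacher]] [VP [V drew] [NP [NP [Pron she]] [Conj or] [NP [Det this] [N village]]]]]
Every word is introduced by a lexical rule and the phrasal rules combine the resulting categories into a single S.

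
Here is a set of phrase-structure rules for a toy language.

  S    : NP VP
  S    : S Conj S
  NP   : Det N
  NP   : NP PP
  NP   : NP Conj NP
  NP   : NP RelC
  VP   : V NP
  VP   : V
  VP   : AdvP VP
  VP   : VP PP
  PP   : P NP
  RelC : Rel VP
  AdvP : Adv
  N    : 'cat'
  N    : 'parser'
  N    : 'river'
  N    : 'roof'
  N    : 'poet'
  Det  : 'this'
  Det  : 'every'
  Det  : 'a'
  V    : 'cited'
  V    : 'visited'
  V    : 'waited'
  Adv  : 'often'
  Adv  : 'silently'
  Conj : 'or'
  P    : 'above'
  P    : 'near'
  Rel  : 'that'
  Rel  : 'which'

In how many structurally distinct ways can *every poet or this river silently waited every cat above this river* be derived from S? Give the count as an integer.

3

Two of the 3 distinct bracketings:
[S [NP [NP [Det every] [N poet]] [Conj or] [NP [Det this] [N river]]] [VP [AdvP [Adv silently]] [VP [V waited] [NP [NP [Det every] [N cat]] [PP [P above] [NP [Det this] [N river]]]]]]]
[S [NP [NP [Det every] [N poet]] [Conj or] [NP [Det this] [N river]]] [VP [AdvP [Adv silently]] [VP [VP [V waited] [NP [Det every] [N cat]]] [PP [P above] [NP [Det this] [N river]]]]]]
The difference turns on whether NP → NP PP is used at the relevant span, versus an alternative expansion of NP.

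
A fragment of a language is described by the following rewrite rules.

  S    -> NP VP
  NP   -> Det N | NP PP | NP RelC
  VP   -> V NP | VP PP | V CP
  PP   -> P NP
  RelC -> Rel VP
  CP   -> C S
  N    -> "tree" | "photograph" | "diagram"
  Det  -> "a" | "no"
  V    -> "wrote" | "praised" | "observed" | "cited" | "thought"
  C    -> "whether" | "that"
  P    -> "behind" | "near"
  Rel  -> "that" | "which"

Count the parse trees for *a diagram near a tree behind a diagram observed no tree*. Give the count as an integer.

The two bracketings:
[S [NP [NP [Det a] [N diagram]] [PP [P near] [NP [NP [Det a] [N tree]] [PP [P behind] [NP [Det a] [N diagram]]]]]] [VP [V observed] [NP [Det no] [N tree]]]]
[S [NP [NP [NP [Det a] [N diagram]] [PP [P near] [NP [Det a] [N tree]]]] [PP [P behind] [NP [Det a] [N diagram]]]] [VP [V observed] [NP [Det no] [N tree]]]]
The trees differ in how a recursive rule is bracketed over the same span.

2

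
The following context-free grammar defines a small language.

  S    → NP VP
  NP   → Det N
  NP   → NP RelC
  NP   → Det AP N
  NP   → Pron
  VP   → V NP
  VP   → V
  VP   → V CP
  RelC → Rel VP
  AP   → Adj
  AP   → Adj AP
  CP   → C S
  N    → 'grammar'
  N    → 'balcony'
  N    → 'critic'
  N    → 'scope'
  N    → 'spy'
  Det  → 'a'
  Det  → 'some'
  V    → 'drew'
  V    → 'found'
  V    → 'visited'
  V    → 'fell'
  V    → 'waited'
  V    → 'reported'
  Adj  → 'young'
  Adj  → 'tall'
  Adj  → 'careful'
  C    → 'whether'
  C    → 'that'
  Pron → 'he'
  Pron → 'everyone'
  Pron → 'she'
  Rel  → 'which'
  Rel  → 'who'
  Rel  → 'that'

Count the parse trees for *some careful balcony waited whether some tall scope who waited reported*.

[S [NP [Det some] [AP [Adj careful]] [N balcony]] [VP [V waited] [CP [C whether] [S [NP [NP [Det some] [AP [Adj tall]] [N scope]] [RelC [Rel who] [VP [V waited]]]] [VP [V reported]]]]]]
No rule offers an alternative attachment or grouping for any span, so this is the only derivation.

1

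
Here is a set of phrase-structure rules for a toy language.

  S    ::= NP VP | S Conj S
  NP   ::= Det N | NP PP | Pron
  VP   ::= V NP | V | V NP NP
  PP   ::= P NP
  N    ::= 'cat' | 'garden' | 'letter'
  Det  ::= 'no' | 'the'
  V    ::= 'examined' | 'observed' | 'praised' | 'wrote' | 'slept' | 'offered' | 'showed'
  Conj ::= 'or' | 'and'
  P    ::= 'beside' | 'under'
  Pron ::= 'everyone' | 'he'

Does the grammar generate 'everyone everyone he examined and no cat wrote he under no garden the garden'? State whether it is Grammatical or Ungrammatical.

Ungrammatical

For S → NP VP, the only prefix that parses as NP is 'everyone', but the remainder 'everyone he examined and no cat wrote he under no garden the garden' is not a VP under these rules. The alternative S rule S → S Conj S likewise has no satisfying split.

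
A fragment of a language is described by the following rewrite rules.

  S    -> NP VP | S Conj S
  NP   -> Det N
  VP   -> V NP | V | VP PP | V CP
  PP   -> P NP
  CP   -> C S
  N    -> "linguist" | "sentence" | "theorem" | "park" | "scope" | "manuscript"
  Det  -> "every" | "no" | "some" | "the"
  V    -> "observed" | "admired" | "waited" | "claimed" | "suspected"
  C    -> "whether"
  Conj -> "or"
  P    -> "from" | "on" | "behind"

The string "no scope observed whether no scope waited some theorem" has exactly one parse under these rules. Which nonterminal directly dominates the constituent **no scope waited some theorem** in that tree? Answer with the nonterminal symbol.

[S [NP [Det no] [N scope]] [VP [V observed] [CP [C whether] [S [NP [Det no] [N scope]] [VP [V waited] [NP [Det some] [N theorem]]]]]]]
The span 'no scope waited some theorem' is the S node built by S → NP VP.
Its mother is the CP built by CP → C S.

CP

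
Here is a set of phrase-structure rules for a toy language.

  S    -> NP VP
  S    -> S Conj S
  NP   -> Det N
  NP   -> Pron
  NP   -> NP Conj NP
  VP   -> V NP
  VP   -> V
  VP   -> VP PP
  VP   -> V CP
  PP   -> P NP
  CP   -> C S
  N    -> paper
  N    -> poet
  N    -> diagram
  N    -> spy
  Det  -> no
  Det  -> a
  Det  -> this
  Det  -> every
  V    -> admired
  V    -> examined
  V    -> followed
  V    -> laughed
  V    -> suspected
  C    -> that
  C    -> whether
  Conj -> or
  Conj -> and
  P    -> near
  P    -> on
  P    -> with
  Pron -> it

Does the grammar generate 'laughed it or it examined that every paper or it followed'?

Ungrammatical

For S → NP VP, no prefix of the string parses as an NP. The alternative S rule S → S Conj S likewise has no satisfying split.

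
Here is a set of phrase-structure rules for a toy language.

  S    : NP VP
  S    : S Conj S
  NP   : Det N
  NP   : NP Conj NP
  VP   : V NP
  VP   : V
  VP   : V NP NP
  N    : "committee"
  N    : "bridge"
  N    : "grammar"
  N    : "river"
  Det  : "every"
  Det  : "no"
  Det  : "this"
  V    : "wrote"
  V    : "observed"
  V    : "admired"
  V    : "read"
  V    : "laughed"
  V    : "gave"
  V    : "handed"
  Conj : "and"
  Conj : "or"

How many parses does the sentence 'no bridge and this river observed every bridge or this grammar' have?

1

[S [NP [NP [Det no] [N bridge]] [Conj and] [NP [Det this] [N river]]] [VP [V observed] [NP [NP [Det every] [N bridge]] [Conj or] [NP [Det this] [N grammar]]]]]
No rule offers an alternative attachment or grouping for any span, so this is the only derivation.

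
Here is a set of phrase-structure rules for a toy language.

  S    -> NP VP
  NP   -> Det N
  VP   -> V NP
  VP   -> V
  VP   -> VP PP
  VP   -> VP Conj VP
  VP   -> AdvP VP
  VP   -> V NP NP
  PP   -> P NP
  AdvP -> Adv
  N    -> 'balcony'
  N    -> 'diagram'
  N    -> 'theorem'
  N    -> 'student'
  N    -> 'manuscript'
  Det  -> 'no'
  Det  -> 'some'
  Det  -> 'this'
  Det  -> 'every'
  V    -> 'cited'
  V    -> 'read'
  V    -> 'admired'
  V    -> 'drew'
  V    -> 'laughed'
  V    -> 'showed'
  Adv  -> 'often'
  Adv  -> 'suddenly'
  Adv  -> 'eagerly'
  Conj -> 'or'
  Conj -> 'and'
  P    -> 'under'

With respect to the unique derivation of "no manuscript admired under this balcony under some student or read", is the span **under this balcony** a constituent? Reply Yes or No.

Yes

[S [NP [Det no] [N manuscript]] [VP [VP [VP [VP [V admired]] [PP [P under] [NP [Det this] [N balcony]]]] [PP [P under] [NP [Det some] [N student]]]] [Conj or] [VP [V read]]]]
The words 'under this balcony' are exhaustively dominated by a single PP node (built by PP → P NP), so they form a constituent.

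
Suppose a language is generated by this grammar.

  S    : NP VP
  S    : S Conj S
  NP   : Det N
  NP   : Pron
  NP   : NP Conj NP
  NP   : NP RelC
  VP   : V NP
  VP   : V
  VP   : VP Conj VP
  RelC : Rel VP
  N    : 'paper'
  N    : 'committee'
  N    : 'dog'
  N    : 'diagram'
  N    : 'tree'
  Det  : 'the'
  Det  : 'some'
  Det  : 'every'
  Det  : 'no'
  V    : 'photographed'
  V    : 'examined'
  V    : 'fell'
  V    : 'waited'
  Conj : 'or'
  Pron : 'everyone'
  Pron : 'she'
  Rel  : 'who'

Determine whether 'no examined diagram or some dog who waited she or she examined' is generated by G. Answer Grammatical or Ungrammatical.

Ungrammatical

A Det word can never sit immediately before a V word in any string this grammar generates, so the substring 'no examined' rules out a derivation.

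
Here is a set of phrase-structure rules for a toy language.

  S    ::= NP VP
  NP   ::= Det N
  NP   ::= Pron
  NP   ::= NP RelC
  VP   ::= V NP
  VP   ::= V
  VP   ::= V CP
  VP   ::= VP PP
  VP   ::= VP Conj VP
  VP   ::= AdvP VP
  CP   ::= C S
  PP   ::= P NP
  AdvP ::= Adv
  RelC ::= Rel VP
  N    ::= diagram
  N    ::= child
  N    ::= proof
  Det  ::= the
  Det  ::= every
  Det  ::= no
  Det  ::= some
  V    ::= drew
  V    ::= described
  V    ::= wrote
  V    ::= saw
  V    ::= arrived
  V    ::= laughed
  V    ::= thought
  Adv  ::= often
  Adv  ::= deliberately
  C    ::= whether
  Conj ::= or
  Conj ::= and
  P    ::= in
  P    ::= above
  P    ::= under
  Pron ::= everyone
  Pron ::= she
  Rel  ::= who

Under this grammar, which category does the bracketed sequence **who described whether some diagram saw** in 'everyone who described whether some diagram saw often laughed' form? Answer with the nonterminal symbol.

[S [NP [NP [Pron everyone]] [RelC [Rel who] [VP [V described] [CP [C whether] [S [NP [Det some] [N diagram]] [VP [V saw]]]]]]] [VP [AdvP [Adv often]] [VP [V laughed]]]]
The span 'who described whether some diagram saw' is the RelC node built by RelC → Rel VP.

RelC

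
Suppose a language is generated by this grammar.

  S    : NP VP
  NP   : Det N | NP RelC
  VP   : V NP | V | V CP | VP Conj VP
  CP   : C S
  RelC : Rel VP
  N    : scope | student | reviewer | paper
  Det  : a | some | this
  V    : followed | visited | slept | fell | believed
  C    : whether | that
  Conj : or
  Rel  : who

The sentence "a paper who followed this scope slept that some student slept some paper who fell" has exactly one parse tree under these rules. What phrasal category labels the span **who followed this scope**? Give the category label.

S
  NP
    NP
      Det: a
      N: paper
    RelC
      Rel: who
      VP
        V: followed
        NP
          Det: this
          N: scope
  VP
    V: slept
    CP
      C: that
      S
        NP
          Det: some
          N: student
        VP
          V: slept
          NP
            NP
              Det: some
              N: paper
            RelC
              Rel: who
              VP
                V: fell
The span 'who followed this scope' is the RelC node built by RelC → Rel VP.

RelC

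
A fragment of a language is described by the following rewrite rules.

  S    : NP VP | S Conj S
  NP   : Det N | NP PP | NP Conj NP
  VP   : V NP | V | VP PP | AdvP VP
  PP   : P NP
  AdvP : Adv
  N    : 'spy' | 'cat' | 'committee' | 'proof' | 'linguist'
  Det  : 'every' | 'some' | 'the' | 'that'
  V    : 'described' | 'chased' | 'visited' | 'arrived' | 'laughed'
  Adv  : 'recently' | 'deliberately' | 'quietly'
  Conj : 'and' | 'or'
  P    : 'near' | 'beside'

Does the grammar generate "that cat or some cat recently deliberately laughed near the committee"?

[S [NP [NP [Det that] [N cat]] [Conj or] [NP [Det some] [N cat]]] [VP [VP [AdvP [Adv recently]] [VP [AdvP [Adv deliberately]] [VP [V laughed]]]] [PP [P near] [NP [Det the] [N committee]]]]]
The bracketing above is licensed at every node by one of the given productions, with S at the root.

Grammatical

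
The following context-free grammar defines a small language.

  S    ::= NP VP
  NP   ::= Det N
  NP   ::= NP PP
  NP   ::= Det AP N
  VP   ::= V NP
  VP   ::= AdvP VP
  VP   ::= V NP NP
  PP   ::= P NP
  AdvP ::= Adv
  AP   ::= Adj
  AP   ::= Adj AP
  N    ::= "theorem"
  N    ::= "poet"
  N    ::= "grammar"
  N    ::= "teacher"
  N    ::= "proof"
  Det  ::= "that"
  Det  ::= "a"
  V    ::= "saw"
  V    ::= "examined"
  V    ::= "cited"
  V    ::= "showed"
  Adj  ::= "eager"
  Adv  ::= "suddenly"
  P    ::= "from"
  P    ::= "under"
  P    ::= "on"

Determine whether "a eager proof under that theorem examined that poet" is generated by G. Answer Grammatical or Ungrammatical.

Grammatical

[S [NP [NP [Det a] [AP [Adj eager]] [N proof]] [PP [P under] [NP [Det that] [N theorem]]]] [VP [V examined] [NP [Det that] [N poet]]]]
Each bracket corresponds to one application of a listed rule, so the string is derivable from S.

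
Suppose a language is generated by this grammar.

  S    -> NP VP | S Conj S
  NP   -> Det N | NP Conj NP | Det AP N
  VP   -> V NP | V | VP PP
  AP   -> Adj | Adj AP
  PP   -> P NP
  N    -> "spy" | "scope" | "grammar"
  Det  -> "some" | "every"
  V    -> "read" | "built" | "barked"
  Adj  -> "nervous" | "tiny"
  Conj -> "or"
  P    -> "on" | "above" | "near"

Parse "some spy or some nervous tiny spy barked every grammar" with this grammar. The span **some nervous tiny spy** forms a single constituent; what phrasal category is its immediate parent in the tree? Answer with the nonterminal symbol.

NP

S
  NP
    NP
      Det: some
      N: spy
    Conj: or
    NP
      Det: some
      AP
        Adj: nervous
        AP
          Adj: tiny
      N: spy
  VP
    V: barked
    NP
      Det: every
      N: grammar
The span 'some nervous tiny spy' is the NP node built by NP → Det AP N.
Its mother is the NP built by NP → NP Conj NP.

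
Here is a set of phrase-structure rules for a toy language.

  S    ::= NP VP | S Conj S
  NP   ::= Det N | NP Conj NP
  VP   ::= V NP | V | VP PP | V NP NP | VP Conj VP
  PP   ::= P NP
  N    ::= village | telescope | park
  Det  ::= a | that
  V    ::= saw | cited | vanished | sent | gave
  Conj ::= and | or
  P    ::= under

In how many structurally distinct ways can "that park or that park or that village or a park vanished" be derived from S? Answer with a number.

Two of the 5 distinct bracketings:
[S [NP [NP [Det that] [N park]] [Conj or] [NP [NP [Det that] [N park]] [Conj or] [NP [NP [Det that] [N village]] [Conj or] [NP [Det a] [N park]]]]] [VP [V vanished]]]
[S [NP [NP [Det that] [N park]] [Conj or] [NP [NP [NP [Det that] [N park]] [Conj or] [NP [Det that] [N village]]] [Conj or] [NP [Det a] [N park]]]] [VP [V vanished]]]
The trees differ in how a recursive rule is bracketed over the same span.

5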